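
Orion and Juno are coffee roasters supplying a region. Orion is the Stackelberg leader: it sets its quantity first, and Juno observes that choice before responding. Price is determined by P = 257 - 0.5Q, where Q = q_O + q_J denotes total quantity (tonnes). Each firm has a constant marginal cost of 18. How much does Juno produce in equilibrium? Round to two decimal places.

119.50

Solve by backward induction. Given q_O, the follower Juno maximises π_J = (257 - (1/2)q_O - (1/2)q_J)q_J - 18q_J.
Follower FOC: 239 - (1/2)q_O - q_J = 0, so q_J(q_O) = (239 - (1/2)q_O).
Orion substitutes q_J(q_O) into its own profit: π_O = q_O(257 - (1/2)q_O - (239 - (1/2)q_O)/2) - 18q_O = (275/2 - (1/4)q_O)q_O - 18q_O.
The leader's first-order condition 239/2 - (1/2)q_O = 0 yields q_O = 239.
Then q_J = (239 - (1/2)·239) = 239/2.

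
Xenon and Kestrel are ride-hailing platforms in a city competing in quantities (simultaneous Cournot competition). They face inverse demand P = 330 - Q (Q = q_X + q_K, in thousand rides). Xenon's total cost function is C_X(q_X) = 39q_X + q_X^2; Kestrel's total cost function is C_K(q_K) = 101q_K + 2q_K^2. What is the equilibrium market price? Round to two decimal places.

Xenon's profit: π_X = (330 - Q)q_X - (39q_X + q_X²). Setting ∂π_X/∂q_X = 0: 291 - 4q_X - (q_K) = 0.
Kestrel's first-order condition: 229 - 6q_K - (q_X) = 0.
Best responses: q_X = (291 - q_K)/4, q_K = (229 - q_X)/6.
Substituting one into the other gives q_X = 1517/23 and q_K = 625/23.
Total output Q = 93.1304, so price P = 330 - 93.1304 = 236.8696.

236.87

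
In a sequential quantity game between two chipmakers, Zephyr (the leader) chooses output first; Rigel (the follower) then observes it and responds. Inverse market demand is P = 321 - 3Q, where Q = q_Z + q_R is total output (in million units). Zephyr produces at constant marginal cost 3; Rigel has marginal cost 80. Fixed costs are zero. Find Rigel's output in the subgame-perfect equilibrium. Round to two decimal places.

The follower Rigel best-responds to any q_Z: π_R = (321 - 3Q)q_R - 80q_R.
∂π_R/∂q_R = 241 - 3q_Z - 6q_R = 0 gives the reaction function q_R = (241 - 3q_Z)/6.
The leader anticipates this reaction. Substituting into P = 321 - 3Q gives P = 401/2 - (3/2)q_Z, so π_Z = (401/2 - (3/2)q_Z)q_Z - 3q_Z.
Maximising: ∂π_Z/∂q_Z = 395/2 - 3q_Z = 0, giving q_Z = 395/6.
Then q_R = (241 - 3·(395/6))/6 = 29/4.

7.25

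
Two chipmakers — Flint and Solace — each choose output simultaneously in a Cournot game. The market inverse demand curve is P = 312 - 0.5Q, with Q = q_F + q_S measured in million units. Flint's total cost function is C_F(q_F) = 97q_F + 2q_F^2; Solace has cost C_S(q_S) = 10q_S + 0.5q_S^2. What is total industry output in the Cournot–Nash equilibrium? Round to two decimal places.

172.46

Flint's profit: π_F = (312 - 0.5Q)q_F - (97q_F + 2q_F²). Setting ∂π_F/∂q_F = 0: 215 - 5q_F - (1/2)(q_S) = 0.
Solace's first-order condition: 302 - 2q_S - (1/2)(q_F) = 0.
So q_F = (215 - (1/2)q_S)/5 and q_S = (302 - (1/2)q_F)/2.
Solving the pair: q_F = 372/13, q_S = 1870/13.
Total output Q = 372/13 + 1870/13 = 172.4615.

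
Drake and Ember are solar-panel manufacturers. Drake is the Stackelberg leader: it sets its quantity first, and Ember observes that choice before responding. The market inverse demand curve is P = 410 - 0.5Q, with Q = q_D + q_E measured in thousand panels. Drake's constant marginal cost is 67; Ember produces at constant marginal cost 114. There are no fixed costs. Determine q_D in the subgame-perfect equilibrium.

390

Solve by backward induction. Given q_D, the follower Ember maximises π_E = (410 - (1/2)q_D - (1/2)q_E)q_E - 114q_E.
Setting the follower's marginal profit to zero, 296 - (1/2)q_D - q_E = 0, i.e. q_E = (296 - (1/2)q_D).
The leader anticipates this reaction. Substituting into P = 410 - 0.5Q gives P = 262 - (1/4)q_D, so π_D = (262 - (1/4)q_D)q_D - 67q_D.
Maximising: ∂π_D/∂q_D = 195 - (1/2)q_D = 0, giving q_D = 390.
Then q_E = (296 - (1/2)·390) = 101.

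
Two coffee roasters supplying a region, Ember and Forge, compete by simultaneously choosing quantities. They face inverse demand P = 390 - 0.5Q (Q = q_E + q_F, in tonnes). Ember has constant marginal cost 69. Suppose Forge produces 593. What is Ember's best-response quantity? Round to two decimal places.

With the rival's output fixed at 593, Ember's profit is π_E = (390 - (1/2)·593 - (1/2)q_E)q_E - (69q_E) = (187/2 - (1/2)q_E)q_E - (69q_E).
∂π_E/∂q_E = 49/2 - q_E = 0, so q_E = 49/2.

24.50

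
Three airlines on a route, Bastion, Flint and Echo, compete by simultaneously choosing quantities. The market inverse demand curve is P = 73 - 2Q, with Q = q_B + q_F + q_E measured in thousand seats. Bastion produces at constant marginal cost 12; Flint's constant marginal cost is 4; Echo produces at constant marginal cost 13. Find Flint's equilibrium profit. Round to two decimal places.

231.13

Bastion's profit: π_B = (73 - 2Q)q_B - (12q_B). Setting ∂π_B/∂q_B = 0: 61 - 4q_B - 2(q_F + q_E) = 0.
Flint's profit: π_F = (73 - 2Q)q_F - (4q_F). Setting ∂π_F/∂q_F = 0: 69 - 4q_F - 2(q_B + q_E) = 0.
Echo's profit: π_E = (73 - 2Q)q_E - (13q_E). Setting ∂π_E/∂q_E = 0: 60 - 4q_E - 2(q_B + q_F) = 0.
Adding the 3 first-order conditions: 190 − 8Q = 0, so Q = 95/4.
Back-substituting: q_B = (61 − 95/2)/2 = 27/4, q_F = (69 − 95/2)/2 = 43/4, q_E = (60 − 95/2)/2 = 25/4.
Price P = 73 - 2·(95/4) = 51/2.
Flint's profit: (51/2 - 4)·(43/4) = 1849/8.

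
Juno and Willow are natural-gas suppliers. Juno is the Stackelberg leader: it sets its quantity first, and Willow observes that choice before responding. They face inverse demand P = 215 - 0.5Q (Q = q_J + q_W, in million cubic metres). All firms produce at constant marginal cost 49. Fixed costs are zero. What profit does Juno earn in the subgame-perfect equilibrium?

6889

Solve by backward induction. Given q_J, the follower Willow maximises π_W = (215 - (1/2)q_J - (1/2)q_W)q_W - 49q_W.
Follower FOC: 166 - (1/2)q_J - q_W = 0, so q_W(q_J) = (166 - (1/2)q_J).
Juno substitutes q_W(q_J) into its own profit: π_J = q_J(215 - (1/2)q_J - (166 - (1/2)q_J)/2) - 49q_J = (132 - (1/4)q_J)q_J - 49q_J.
Leader FOC: 83 - (1/2)q_J = 0, so q_J = 166.
Then q_W = (166 - (1/2)·166) = 83.
Price P = 215 - (1/2)·249 = 181/2.
Juno's profit: (181/2 - 49)·166 = 6889.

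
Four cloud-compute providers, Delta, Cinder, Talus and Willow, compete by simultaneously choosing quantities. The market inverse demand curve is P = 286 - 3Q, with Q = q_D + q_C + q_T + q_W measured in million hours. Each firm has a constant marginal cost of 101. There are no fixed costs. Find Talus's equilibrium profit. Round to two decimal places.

456.33

A representative firm's profit is π_i = q_i(286 - 3Q) - 101q_i.
First-order condition (treating rivals' output as given): 185 - 6q_i - 3·Σ_{j≠i} q_j = 0.
With identical firms every q_j equals q_i, so Σ_{j≠i} q_j = 3q_i and 185 = 15q_i, giving q_i = 37/3.
Price P = 286 - 3·(148/3) = 138.
Talus's profit: (138 - 101)·(37/3) = 1369/3.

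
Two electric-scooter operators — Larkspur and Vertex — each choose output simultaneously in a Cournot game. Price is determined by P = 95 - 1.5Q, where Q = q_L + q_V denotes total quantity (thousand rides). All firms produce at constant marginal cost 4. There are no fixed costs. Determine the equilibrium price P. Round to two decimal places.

A representative firm's profit is π_i = q_i(95 - 1.5Q) - 4q_i.
First-order condition (treating rivals' output as given): 91 - 3q_i - (3/2)q_j = 0.
By symmetry each firm produces the same amount; substituting q_j = q_i yields q_i = 91/(9/2) = 182/9.
Total output Q = 364/9, so price P = 95 - (3/2)·(364/9) = 103/3.

34.33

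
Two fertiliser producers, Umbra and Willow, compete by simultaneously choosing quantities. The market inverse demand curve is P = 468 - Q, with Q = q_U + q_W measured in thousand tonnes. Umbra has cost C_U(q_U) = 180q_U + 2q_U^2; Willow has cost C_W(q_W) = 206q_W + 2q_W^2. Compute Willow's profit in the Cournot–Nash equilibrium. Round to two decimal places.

4037.52

Umbra's profit: π_U = (468 - Q)q_U - (180q_U + 2q_U²). Setting ∂π_U/∂q_U = 0: 288 - 6q_U - (q_W) = 0.
Willow's profit: π_W = (468 - Q)q_W - (206q_W + 2q_W²). Setting ∂π_W/∂q_W = 0: 262 - 6q_W - (q_U) = 0.
Rearranging gives the reaction functions q_U = (288 - q_W)/6 and q_W = (262 - q_U)/6.
Solving the pair: q_U = 1466/35, q_W = 1284/35.
Price P = 468 - 550/7 = 389.4286.
Willow's profit: 389.4286·(1284/35) - 206·(1284/35) - 2(1284/35)² = 4037.5249.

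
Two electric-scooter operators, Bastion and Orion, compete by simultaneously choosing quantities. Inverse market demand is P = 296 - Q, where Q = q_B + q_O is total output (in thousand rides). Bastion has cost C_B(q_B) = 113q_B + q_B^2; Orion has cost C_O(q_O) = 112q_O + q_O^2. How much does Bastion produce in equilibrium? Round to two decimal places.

Bastion's profit: π_B = (296 - Q)q_B - (113q_B + q_B²). Setting ∂π_B/∂q_B = 0: 183 - 4q_B - (q_O) = 0.
Orion's first-order condition: 184 - 4q_O - (q_B) = 0.
So q_B = (183 - q_O)/4 and q_O = (184 - q_B)/4.
Solving the pair: q_B = 548/15, q_O = 553/15.

36.53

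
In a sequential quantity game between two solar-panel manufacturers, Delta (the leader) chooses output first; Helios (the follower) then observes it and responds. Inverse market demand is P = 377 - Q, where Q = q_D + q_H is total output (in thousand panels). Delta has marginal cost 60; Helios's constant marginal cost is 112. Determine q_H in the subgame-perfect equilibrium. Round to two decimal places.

40.25

The follower Helios best-responds to any q_D: π_H = (377 - Q)q_H - 112q_H.
Setting the follower's marginal profit to zero, 265 - q_D - 2q_H = 0, i.e. q_H = (265 - q_D)/2.
The leader anticipates this reaction. Substituting into P = 377 - Q gives P = 489/2 - (1/2)q_D, so π_D = (489/2 - (1/2)q_D)q_D - 60q_D.
The leader's first-order condition 369/2 - q_D = 0 yields q_D = 369/2.
Then q_H = (265 - 369/2)/2 = 161/4.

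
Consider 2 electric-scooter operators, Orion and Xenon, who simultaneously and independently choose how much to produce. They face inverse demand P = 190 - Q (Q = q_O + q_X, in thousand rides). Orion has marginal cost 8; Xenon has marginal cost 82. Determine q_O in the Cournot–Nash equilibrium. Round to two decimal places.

85.33

Orion's profit: π_O = (190 - Q)q_O - (8q_O). Setting ∂π_O/∂q_O = 0: 182 - 2q_O - (q_X) = 0.
Xenon's first-order condition: 108 - 2q_X - (q_O) = 0.
So q_O = (182 - q_X)/2 and q_X = (108 - q_O)/2.
Solving the pair: q_O = 256/3, q_X = 34/3.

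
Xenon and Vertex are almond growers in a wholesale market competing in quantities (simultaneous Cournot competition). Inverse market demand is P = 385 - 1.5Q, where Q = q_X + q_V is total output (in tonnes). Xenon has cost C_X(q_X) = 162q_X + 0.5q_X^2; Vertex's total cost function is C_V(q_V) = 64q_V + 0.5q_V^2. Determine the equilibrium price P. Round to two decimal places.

Xenon's profit: π_X = (385 - 1.5Q)q_X - (162q_X + (1/2)q_X²). Setting ∂π_X/∂q_X = 0: 223 - 4q_X - (3/2)(q_V) = 0.
Vertex's first-order condition: 321 - 4q_V - (3/2)(q_X) = 0.
So q_X = (223 - (3/2)q_V)/4 and q_V = (321 - (3/2)q_X)/4.
Solving the pair: q_X = 1642/55, q_V = 69.0545.
Total output Q = 1088/11, so price P = 385 - (3/2)·(1088/11) = 236.6364.

236.64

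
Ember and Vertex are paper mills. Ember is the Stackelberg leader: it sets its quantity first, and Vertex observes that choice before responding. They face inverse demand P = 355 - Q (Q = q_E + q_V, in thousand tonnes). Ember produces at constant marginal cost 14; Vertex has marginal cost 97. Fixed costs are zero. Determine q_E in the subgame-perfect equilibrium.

Solve by backward induction. Given q_E, the follower Vertex maximises π_V = (355 - q_E - q_V)q_V - 97q_V.
∂π_V/∂q_V = 258 - q_E - 2q_V = 0 gives the reaction function q_V = (258 - q_E)/2.
The leader anticipates this reaction. Substituting into P = 355 - Q gives P = 226 - (1/2)q_E, so π_E = (226 - (1/2)q_E)q_E - 14q_E.
Maximising: ∂π_E/∂q_E = 212 - q_E = 0, giving q_E = 212.
Then q_V = (258 - 212)/2 = 23.

212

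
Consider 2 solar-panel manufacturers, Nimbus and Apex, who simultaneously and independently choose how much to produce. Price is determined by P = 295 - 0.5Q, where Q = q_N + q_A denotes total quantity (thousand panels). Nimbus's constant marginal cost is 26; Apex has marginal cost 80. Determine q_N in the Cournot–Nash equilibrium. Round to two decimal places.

Nimbus's profit: π_N = (295 - 0.5Q)q_N - (26q_N). Setting ∂π_N/∂q_N = 0: 269 - q_N - (1/2)(q_A) = 0.
Apex's first-order condition: 215 - q_A - (1/2)(q_N) = 0.
Best responses: q_N = (269 - (1/2)q_A), q_A = (215 - (1/2)q_N).
Substituting one into the other gives q_N = 646/3 and q_A = 322/3.

215.33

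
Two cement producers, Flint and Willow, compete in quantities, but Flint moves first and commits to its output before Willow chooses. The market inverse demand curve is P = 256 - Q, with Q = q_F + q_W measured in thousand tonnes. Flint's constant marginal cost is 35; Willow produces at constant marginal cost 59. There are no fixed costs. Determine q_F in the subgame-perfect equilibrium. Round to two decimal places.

122.50

Solve by backward induction. Given q_F, the follower Willow maximises π_W = (256 - q_F - q_W)q_W - 59q_W.
Setting the follower's marginal profit to zero, 197 - q_F - 2q_W = 0, i.e. q_W = (197 - q_F)/2.
Flint substitutes q_W(q_F) into its own profit: π_F = q_F(256 - q_F - (197 - q_F)/2) - 35q_F = (315/2 - (1/2)q_F)q_F - 35q_F.
The leader's first-order condition 245/2 - q_F = 0 yields q_F = 245/2.
Then q_W = (197 - 245/2)/2 = 149/4.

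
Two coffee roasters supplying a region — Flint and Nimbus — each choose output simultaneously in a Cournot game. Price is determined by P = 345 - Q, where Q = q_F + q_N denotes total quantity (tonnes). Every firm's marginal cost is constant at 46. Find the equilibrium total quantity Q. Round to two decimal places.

Each firm earns π_i = (345 - Q)q_i - 46q_i.
First-order condition (treating rivals' output as given): 299 - 2q_i - q_j = 0.
With identical firms every q_j equals q_i, so q_j = q_i and 299 = 3q_i, giving q_i = 299/3.
Total output Q = 299/3 + 299/3 = 598/3.

199.33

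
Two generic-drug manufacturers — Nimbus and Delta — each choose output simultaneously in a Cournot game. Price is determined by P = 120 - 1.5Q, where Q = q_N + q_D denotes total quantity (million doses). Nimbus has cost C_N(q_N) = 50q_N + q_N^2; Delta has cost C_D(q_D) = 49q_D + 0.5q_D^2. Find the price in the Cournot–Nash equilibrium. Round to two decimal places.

Nimbus's profit: π_N = (120 - 1.5Q)q_N - (50q_N + q_N²). Setting ∂π_N/∂q_N = 0: 70 - 5q_N - (3/2)(q_D) = 0.
Delta's first-order condition: 71 - 4q_D - (3/2)(q_N) = 0.
Rearranging gives the reaction functions q_N = (70 - (3/2)q_D)/5 and q_D = (71 - (3/2)q_N)/4.
Solving the pair: q_N = 694/71, q_D = 1000/71.
Total output Q = 1694/71, so price P = 120 - (3/2)·(1694/71) = 84.2113.

84.21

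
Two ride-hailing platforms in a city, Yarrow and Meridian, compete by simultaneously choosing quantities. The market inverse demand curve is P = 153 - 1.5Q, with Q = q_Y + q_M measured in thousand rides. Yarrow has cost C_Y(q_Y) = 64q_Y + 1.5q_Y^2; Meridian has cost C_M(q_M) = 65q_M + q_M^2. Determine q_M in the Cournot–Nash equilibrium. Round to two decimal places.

Yarrow's profit: π_Y = (153 - 1.5Q)q_Y - (64q_Y + (3/2)q_Y²). Setting ∂π_Y/∂q_Y = 0: 89 - 6q_Y - (3/2)(q_M) = 0.
Meridian's first-order condition: 88 - 5q_M - (3/2)(q_Y) = 0.
So q_Y = (89 - (3/2)q_M)/6 and q_M = (88 - (3/2)q_Y)/5.
Substituting one into the other gives q_Y = 1252/111 and q_M = 526/37.

14.22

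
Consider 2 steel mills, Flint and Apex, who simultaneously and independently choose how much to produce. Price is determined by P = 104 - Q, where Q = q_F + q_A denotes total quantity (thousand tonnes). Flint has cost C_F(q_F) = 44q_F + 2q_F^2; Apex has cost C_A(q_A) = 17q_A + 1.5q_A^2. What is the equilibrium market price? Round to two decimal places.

80.72

Flint's profit: π_F = (104 - Q)q_F - (44q_F + 2q_F²). Setting ∂π_F/∂q_F = 0: 60 - 6q_F - (q_A) = 0.
Apex's profit: π_A = (104 - Q)q_A - (17q_A + (3/2)q_A²). Setting ∂π_A/∂q_A = 0: 87 - 5q_A - (q_F) = 0.
So q_F = (60 - q_A)/6 and q_A = (87 - q_F)/5.
Substituting one into the other gives q_F = 213/29 and q_A = 462/29.
Total output Q = 675/29, so price P = 104 - 675/29 = 80.7241.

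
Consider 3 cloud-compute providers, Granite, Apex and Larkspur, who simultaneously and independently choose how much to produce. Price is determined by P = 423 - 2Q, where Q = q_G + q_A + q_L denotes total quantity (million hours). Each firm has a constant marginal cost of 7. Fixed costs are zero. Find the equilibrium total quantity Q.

156

A representative firm's profit is π_i = q_i(423 - 2Q) - 7q_i.
Setting ∂π_i/∂q_i = 0 with rivals' quantities fixed: 416 - 4q_i - 2·Σ_{j≠i} q_j = 0.
With identical firms every q_j equals q_i, so Σ_{j≠i} q_j = 2q_i and 416 = 8q_i, giving q_i = 52.
Total output Q = 52 + 52 + 52 = 156.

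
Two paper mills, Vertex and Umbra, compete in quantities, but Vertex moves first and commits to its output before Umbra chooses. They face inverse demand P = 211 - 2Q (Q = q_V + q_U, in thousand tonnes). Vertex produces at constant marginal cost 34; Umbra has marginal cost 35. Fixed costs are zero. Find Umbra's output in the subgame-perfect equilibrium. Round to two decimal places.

The follower Umbra best-responds to any q_V: π_U = (211 - 2Q)q_U - 35q_U.
∂π_U/∂q_U = 176 - 2q_V - 4q_U = 0 gives the reaction function q_U = (176 - 2q_V)/4.
The leader anticipates this reaction. Substituting into P = 211 - 2Q gives P = 123 - q_V, so π_V = (123 - q_V)q_V - 34q_V.
The leader's first-order condition 89 - 2q_V = 0 yields q_V = 89/2.
Then q_U = (176 - 2·(89/2))/4 = 87/4.

21.75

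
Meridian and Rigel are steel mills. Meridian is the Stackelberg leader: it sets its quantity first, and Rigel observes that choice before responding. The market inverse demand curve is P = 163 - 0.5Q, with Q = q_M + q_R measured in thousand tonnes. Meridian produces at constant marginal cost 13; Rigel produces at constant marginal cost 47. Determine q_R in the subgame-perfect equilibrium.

Solve by backward induction. Given q_M, the follower Rigel maximises π_R = (163 - (1/2)q_M - (1/2)q_R)q_R - 47q_R.
Setting the follower's marginal profit to zero, 116 - (1/2)q_M - q_R = 0, i.e. q_R = (116 - (1/2)q_M).
Meridian substitutes q_R(q_M) into its own profit: π_M = q_M(163 - (1/2)q_M - (116 - (1/2)q_M)/2) - 13q_M = (105 - (1/4)q_M)q_M - 13q_M.
Maximising: ∂π_M/∂q_M = 92 - (1/2)q_M = 0, giving q_M = 184.
Then q_R = (116 - (1/2)·184) = 24.

24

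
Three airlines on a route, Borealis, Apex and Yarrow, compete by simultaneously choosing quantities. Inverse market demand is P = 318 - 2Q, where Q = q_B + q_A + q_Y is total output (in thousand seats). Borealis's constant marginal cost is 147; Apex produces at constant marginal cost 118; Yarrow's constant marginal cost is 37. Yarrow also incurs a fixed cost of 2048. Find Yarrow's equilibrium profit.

4914

Borealis's profit: π_B = (318 - 2Q)q_B - (147q_B). Setting ∂π_B/∂q_B = 0: 171 - 4q_B - 2(q_A + q_Y) = 0.
Apex's first-order condition: 200 - 4q_A - 2(q_B + q_Y) = 0.
Yarrow's first-order condition: 281 - 4q_Y - 2(q_B + q_A) = 0.
Adding the 3 first-order conditions: 652 − 8Q = 0, so Q = 163/2.
Back-substituting: q_B = (171 − 163)/2 = 4, q_A = (200 − 163)/2 = 37/2, q_Y = (281 − 163)/2 = 59.
Price P = 318 - 2·(163/2) = 155.
Yarrow's profit: (155 - 37)·59 - 2048 = 4914.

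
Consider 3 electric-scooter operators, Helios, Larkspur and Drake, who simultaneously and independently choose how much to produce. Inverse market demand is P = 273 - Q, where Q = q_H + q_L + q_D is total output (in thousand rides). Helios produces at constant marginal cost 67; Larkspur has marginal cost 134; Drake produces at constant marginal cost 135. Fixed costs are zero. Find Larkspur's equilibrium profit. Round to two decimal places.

333.06

Helios's profit: π_H = (273 - Q)q_H - (67q_H). Setting ∂π_H/∂q_H = 0: 206 - 2q_H - (q_L + q_D) = 0.
Larkspur's profit: π_L = (273 - Q)q_L - (134q_L). Setting ∂π_L/∂q_L = 0: 139 - 2q_L - (q_H + q_D) = 0.
Drake's first-order condition: 138 - 2q_D - (q_H + q_L) = 0.
Summing all 3 equations gives 483 − 4Q = 0, hence Q = 483/4.
Back-substituting: q_H = (206 − 483/4) = 341/4, q_L = (139 − 483/4) = 73/4, q_D = (138 − 483/4) = 69/4.
Price P = 273 - 483/4 = 609/4.
Larkspur's profit: (609/4 - 134)·(73/4) = 333.0625.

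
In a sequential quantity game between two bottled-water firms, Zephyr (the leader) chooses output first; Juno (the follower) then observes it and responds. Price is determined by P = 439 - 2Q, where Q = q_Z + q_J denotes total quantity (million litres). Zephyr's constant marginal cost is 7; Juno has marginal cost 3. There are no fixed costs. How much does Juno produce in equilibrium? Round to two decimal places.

55.50

The follower Juno best-responds to any q_Z: π_J = (439 - 2Q)q_J - 3q_J.
Follower FOC: 436 - 2q_Z - 4q_J = 0, so q_J(q_Z) = (436 - 2q_Z)/4.
Zephyr substitutes q_J(q_Z) into its own profit: π_Z = q_Z(439 - 2q_Z - (436 - 2q_Z)/2) - 7q_Z = (221 - q_Z)q_Z - 7q_Z.
The leader's first-order condition 214 - 2q_Z = 0 yields q_Z = 107.
Then q_J = (436 - 2·107)/4 = 111/2.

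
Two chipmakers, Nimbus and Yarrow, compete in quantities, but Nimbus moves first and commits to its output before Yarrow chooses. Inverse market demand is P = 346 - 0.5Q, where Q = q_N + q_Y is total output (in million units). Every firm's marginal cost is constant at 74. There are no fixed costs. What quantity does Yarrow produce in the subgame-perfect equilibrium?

136

The follower Yarrow best-responds to any q_N: π_Y = (346 - 0.5Q)q_Y - 74q_Y.
Setting the follower's marginal profit to zero, 272 - (1/2)q_N - q_Y = 0, i.e. q_Y = (272 - (1/2)q_N).
The leader anticipates this reaction. Substituting into P = 346 - 0.5Q gives P = 210 - (1/4)q_N, so π_N = (210 - (1/4)q_N)q_N - 74q_N.
Maximising: ∂π_N/∂q_N = 136 - (1/2)q_N = 0, giving q_N = 272.
Then q_Y = (272 - (1/2)·272) = 136.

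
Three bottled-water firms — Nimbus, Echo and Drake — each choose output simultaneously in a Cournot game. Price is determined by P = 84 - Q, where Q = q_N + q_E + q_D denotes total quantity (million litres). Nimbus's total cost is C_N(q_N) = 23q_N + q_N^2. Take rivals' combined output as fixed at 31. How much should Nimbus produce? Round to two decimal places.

7.50

With rivals' combined output fixed at 31, Nimbus's profit is π_N = (84 - 31 - q_N)q_N - (23q_N + q_N²) = (53 - q_N)q_N - (23q_N + q_N²).
∂π_N/∂q_N = 30 - 4q_N = 0, so q_N = 15/2.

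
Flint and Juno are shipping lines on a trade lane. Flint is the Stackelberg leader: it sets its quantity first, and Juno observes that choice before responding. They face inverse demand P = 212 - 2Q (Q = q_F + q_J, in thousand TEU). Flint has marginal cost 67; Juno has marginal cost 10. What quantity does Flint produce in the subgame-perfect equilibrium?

22

Solve by backward induction. Given q_F, the follower Juno maximises π_J = (212 - 2q_F - 2q_J)q_J - 10q_J.
Follower FOC: 202 - 2q_F - 4q_J = 0, so q_J(q_F) = (202 - 2q_F)/4.
The leader anticipates this reaction. Substituting into P = 212 - 2Q gives P = 111 - q_F, so π_F = (111 - q_F)q_F - 67q_F.
Maximising: ∂π_F/∂q_F = 44 - 2q_F = 0, giving q_F = 22.
Then q_J = (202 - 2·22)/4 = 79/2.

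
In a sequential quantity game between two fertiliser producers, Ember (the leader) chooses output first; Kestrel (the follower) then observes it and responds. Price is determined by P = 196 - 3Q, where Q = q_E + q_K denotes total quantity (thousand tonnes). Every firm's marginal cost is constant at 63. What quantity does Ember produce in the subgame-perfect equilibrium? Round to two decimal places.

22.17

The follower Kestrel best-responds to any q_E: π_K = (196 - 3Q)q_K - 63q_K.
Setting the follower's marginal profit to zero, 133 - 3q_E - 6q_K = 0, i.e. q_K = (133 - 3q_E)/6.
The leader anticipates this reaction. Substituting into P = 196 - 3Q gives P = 259/2 - (3/2)q_E, so π_E = (259/2 - (3/2)q_E)q_E - 63q_E.
Leader FOC: 133/2 - 3q_E = 0, so q_E = 133/6.
Then q_K = (133 - 3·(133/6))/6 = 133/12.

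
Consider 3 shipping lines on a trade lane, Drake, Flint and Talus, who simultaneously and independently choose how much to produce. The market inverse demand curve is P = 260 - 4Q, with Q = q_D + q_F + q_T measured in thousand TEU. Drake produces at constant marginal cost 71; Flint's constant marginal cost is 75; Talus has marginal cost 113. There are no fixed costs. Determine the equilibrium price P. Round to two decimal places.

129.75

Drake's profit: π_D = (260 - 4Q)q_D - (71q_D). Setting ∂π_D/∂q_D = 0: 189 - 8q_D - 4(q_F + q_T) = 0.
Flint's profit: π_F = (260 - 4Q)q_F - (75q_F). Setting ∂π_F/∂q_F = 0: 185 - 8q_F - 4(q_D + q_T) = 0.
Talus's profit: π_T = (260 - 4Q)q_T - (113q_T). Setting ∂π_T/∂q_T = 0: 147 - 8q_T - 4(q_D + q_F) = 0.
Adding the 3 conditions: 521 − 8Q − 8Q = 0, i.e. Q = 521/16.
Back-substituting: q_D = (189 − 521/4)/4 = 235/16, q_F = (185 − 521/4)/4 = 219/16, q_T = (147 − 521/4)/4 = 67/16.
Total output Q = 521/16, so price P = 260 - 4·(521/16) = 519/4.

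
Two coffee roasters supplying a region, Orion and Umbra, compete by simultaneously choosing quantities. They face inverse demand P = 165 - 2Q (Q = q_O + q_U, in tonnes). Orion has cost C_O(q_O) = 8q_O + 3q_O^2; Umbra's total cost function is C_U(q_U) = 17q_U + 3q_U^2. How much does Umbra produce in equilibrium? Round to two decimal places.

Orion's profit: π_O = (165 - 2Q)q_O - (8q_O + 3q_O²). Setting ∂π_O/∂q_O = 0: 157 - 10q_O - 2(q_U) = 0.
Umbra's first-order condition: 148 - 10q_U - 2(q_O) = 0.
Best responses: q_O = (157 - 2q_U)/10, q_U = (148 - 2q_O)/10.
Solving the pair: q_O = 637/48, q_U = 583/48.

12.15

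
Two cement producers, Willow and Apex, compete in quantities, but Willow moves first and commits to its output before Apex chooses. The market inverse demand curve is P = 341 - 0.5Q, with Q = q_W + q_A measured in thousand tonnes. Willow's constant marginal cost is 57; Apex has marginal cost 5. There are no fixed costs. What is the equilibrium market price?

Solve by backward induction. Given q_W, the follower Apex maximises π_A = (341 - (1/2)q_W - (1/2)q_A)q_A - 5q_A.
∂π_A/∂q_A = 336 - (1/2)q_W - q_A = 0 gives the reaction function q_A = (336 - (1/2)q_W).
The leader anticipates this reaction. Substituting into P = 341 - 0.5Q gives P = 173 - (1/4)q_W, so π_W = (173 - (1/4)q_W)q_W - 57q_W.
Leader FOC: 116 - (1/2)q_W = 0, so q_W = 232.
Then q_A = (336 - (1/2)·232) = 220.
Total output Q = 452, so price P = 341 - (1/2)·452 = 115.

115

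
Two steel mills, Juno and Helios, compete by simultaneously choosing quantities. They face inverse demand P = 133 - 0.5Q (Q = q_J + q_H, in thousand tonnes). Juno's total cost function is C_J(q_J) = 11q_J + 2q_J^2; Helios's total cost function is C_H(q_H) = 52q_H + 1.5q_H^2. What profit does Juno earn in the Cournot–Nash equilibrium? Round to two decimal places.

Juno's profit: π_J = (133 - 0.5Q)q_J - (11q_J + 2q_J²). Setting ∂π_J/∂q_J = 0: 122 - 5q_J - (1/2)(q_H) = 0.
Helios's first-order condition: 81 - 4q_H - (1/2)(q_J) = 0.
So q_J = (122 - (1/2)q_H)/5 and q_H = (81 - (1/2)q_J)/4.
Substituting one into the other gives q_J = 1790/79 and q_H = 1376/79.
Price P = 133 - (1/2)·40.0759 = 112.9620.
Juno's profit: 112.9620·(1790/79) - 11·(1790/79) - 2(1790/79)² = 1283.4882.

1283.49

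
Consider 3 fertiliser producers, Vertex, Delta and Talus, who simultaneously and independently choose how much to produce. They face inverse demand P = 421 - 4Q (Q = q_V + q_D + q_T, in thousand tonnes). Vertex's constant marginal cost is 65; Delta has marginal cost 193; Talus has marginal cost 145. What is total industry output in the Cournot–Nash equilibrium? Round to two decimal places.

Vertex's profit: π_V = (421 - 4Q)q_V - (65q_V). Setting ∂π_V/∂q_V = 0: 356 - 8q_V - 4(q_D + q_T) = 0.
Delta's first-order condition: 228 - 8q_D - 4(q_V + q_T) = 0.
Talus's profit: π_T = (421 - 4Q)q_T - (145q_T). Setting ∂π_T/∂q_T = 0: 276 - 8q_T - 4(q_V + q_D) = 0.
Summing all 3 equations gives 860 − 16Q = 0, hence Q = 215/4.
Back-substituting: q_V = (356 − 215)/4 = 141/4, q_D = (228 − 215)/4 = 13/4, q_T = (276 − 215)/4 = 61/4.
Total output Q = 141/4 + 13/4 + 61/4 = 215/4.

53.75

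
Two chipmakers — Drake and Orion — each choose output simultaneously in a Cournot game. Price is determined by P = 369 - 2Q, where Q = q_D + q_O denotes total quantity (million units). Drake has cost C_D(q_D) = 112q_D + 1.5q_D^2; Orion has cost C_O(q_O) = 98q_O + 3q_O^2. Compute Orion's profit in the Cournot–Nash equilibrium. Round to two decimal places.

Drake's profit: π_D = (369 - 2Q)q_D - (112q_D + (3/2)q_D²). Setting ∂π_D/∂q_D = 0: 257 - 7q_D - 2(q_O) = 0.
Orion's first-order condition: 271 - 10q_O - 2(q_D) = 0.
Best responses: q_D = (257 - 2q_O)/7, q_O = (271 - 2q_D)/10.
Solving the pair: q_D = 338/11, q_O = 461/22.
Price P = 369 - 2·(1137/22) = 265.6364.
Orion's profit: 265.6364·(461/22) - 98·(461/22) - 3(461/22)² = 2195.4649.

2195.46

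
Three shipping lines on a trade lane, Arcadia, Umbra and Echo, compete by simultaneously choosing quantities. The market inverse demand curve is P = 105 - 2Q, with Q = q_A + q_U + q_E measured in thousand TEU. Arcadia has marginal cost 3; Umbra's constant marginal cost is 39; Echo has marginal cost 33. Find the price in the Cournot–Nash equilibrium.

45

Arcadia's profit: π_A = (105 - 2Q)q_A - (3q_A). Setting ∂π_A/∂q_A = 0: 102 - 4q_A - 2(q_U + q_E) = 0.
Umbra's first-order condition: 66 - 4q_U - 2(q_A + q_E) = 0.
Echo's profit: π_E = (105 - 2Q)q_E - (33q_E). Setting ∂π_E/∂q_E = 0: 72 - 4q_E - 2(q_A + q_U) = 0.
Adding the 3 conditions: 240 − 4Q − 4Q = 0, i.e. Q = 30.
Back-substituting: q_A = (102 − 60)/2 = 21, q_U = (66 − 60)/2 = 3, q_E = (72 − 60)/2 = 6.
Total output Q = 30, so price P = 105 - 2·30 = 45.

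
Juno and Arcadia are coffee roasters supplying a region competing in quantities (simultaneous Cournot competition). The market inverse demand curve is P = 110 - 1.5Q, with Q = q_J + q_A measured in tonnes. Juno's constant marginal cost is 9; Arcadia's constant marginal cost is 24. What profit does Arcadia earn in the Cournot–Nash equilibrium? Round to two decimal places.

Juno's profit: π_J = (110 - 1.5Q)q_J - (9q_J). Setting ∂π_J/∂q_J = 0: 101 - 3q_J - (3/2)(q_A) = 0.
Arcadia's first-order condition: 86 - 3q_A - (3/2)(q_J) = 0.
Best responses: q_J = (101 - (3/2)q_A)/3, q_A = (86 - (3/2)q_J)/3.
Solving the pair: q_J = 232/9, q_A = 142/9.
Price P = 110 - (3/2)·(374/9) = 143/3.
Arcadia's profit: (143/3 - 24)·(142/9) = 373.4074.

373.41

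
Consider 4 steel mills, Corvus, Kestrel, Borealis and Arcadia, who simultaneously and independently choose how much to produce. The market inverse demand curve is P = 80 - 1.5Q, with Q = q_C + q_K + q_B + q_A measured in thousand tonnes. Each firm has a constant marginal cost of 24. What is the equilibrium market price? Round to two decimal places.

35.20

Each firm earns π_i = (80 - 1.5Q)q_i - 24q_i.
Setting ∂π_i/∂q_i = 0 with rivals' quantities fixed: 56 - 3q_i - (3/2)·Σ_{j≠i} q_j = 0.
By symmetry each firm produces the same amount; substituting Σ_{j≠i} q_j = 3q_i yields q_i = 56/(15/2) = 112/15.
Total output Q = 448/15, so price P = 80 - (3/2)·(448/15) = 176/5.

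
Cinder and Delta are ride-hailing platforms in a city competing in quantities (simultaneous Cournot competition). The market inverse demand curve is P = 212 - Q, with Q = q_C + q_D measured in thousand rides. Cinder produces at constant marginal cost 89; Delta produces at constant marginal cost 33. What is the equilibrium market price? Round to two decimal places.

111.33

Cinder's profit: π_C = (212 - Q)q_C - (89q_C). Setting ∂π_C/∂q_C = 0: 123 - 2q_C - (q_D) = 0.
Delta's profit: π_D = (212 - Q)q_D - (33q_D). Setting ∂π_D/∂q_D = 0: 179 - 2q_D - (q_C) = 0.
Rearranging gives the reaction functions q_C = (123 - q_D)/2 and q_D = (179 - q_C)/2.
Substituting one into the other gives q_C = 67/3 and q_D = 235/3.
Total output Q = 302/3, so price P = 212 - 302/3 = 334/3.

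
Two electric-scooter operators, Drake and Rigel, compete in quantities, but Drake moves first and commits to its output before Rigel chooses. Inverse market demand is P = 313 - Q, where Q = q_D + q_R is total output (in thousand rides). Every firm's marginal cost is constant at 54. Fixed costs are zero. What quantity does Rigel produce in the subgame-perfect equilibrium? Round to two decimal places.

64.75

The follower Rigel best-responds to any q_D: π_R = (313 - Q)q_R - 54q_R.
∂π_R/∂q_R = 259 - q_D - 2q_R = 0 gives the reaction function q_R = (259 - q_D)/2.
Drake substitutes q_R(q_D) into its own profit: π_D = q_D(313 - q_D - (259 - q_D)/2) - 54q_D = (367/2 - (1/2)q_D)q_D - 54q_D.
The leader's first-order condition 259/2 - q_D = 0 yields q_D = 259/2.
Then q_R = (259 - 259/2)/2 = 259/4.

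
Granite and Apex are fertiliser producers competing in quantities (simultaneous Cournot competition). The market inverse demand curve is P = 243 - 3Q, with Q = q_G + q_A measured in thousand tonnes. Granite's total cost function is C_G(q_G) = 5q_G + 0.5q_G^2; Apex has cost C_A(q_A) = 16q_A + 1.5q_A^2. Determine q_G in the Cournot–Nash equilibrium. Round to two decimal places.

27.06

Granite's profit: π_G = (243 - 3Q)q_G - (5q_G + (1/2)q_G²). Setting ∂π_G/∂q_G = 0: 238 - 7q_G - 3(q_A) = 0.
Apex's first-order condition: 227 - 9q_A - 3(q_G) = 0.
Best responses: q_G = (238 - 3q_A)/7, q_A = (227 - 3q_G)/9.
Substituting one into the other gives q_G = 487/18 and q_A = 875/54.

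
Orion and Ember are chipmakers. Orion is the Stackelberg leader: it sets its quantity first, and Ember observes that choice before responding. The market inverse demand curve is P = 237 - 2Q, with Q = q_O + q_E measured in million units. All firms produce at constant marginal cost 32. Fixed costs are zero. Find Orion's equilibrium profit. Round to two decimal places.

2626.56

The follower Ember best-responds to any q_O: π_E = (237 - 2Q)q_E - 32q_E.
Setting the follower's marginal profit to zero, 205 - 2q_O - 4q_E = 0, i.e. q_E = (205 - 2q_O)/4.
Orion substitutes q_E(q_O) into its own profit: π_O = q_O(237 - 2q_O - (205 - 2q_O)/2) - 32q_O = (269/2 - q_O)q_O - 32q_O.
The leader's first-order condition 205/2 - 2q_O = 0 yields q_O = 205/4.
Then q_E = (205 - 2·(205/4))/4 = 205/8.
Price P = 237 - 2·(615/8) = 333/4.
Orion's profit: (333/4 - 32)·(205/4) = 2626.5625.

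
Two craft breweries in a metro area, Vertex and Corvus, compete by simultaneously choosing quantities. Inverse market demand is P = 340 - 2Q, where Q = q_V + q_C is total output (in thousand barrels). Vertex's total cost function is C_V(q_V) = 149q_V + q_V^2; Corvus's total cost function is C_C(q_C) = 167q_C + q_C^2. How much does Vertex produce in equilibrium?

Vertex's profit: π_V = (340 - 2Q)q_V - (149q_V + q_V²). Setting ∂π_V/∂q_V = 0: 191 - 6q_V - 2(q_C) = 0.
Corvus's profit: π_C = (340 - 2Q)q_C - (167q_C + q_C²). Setting ∂π_C/∂q_C = 0: 173 - 6q_C - 2(q_V) = 0.
Best responses: q_V = (191 - 2q_C)/6, q_C = (173 - 2q_V)/6.
Substituting one into the other gives q_V = 25 and q_C = 41/2.

25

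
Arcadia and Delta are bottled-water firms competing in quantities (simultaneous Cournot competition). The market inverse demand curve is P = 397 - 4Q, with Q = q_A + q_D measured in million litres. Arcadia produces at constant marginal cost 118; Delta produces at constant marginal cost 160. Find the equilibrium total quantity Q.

43

Arcadia's profit: π_A = (397 - 4Q)q_A - (118q_A). Setting ∂π_A/∂q_A = 0: 279 - 8q_A - 4(q_D) = 0.
Delta's profit: π_D = (397 - 4Q)q_D - (160q_D). Setting ∂π_D/∂q_D = 0: 237 - 8q_D - 4(q_A) = 0.
So q_A = (279 - 4q_D)/8 and q_D = (237 - 4q_A)/8.
Solving the pair: q_A = 107/4, q_D = 65/4.
Total output Q = 107/4 + 65/4 = 43.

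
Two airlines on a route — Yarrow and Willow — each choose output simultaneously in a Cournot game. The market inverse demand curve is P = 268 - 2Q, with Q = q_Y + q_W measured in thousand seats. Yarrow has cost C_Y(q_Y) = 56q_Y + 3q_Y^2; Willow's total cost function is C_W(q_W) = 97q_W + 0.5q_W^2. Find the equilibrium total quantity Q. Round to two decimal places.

43.57

Yarrow's profit: π_Y = (268 - 2Q)q_Y - (56q_Y + 3q_Y²). Setting ∂π_Y/∂q_Y = 0: 212 - 10q_Y - 2(q_W) = 0.
Willow's profit: π_W = (268 - 2Q)q_W - (97q_W + (1/2)q_W²). Setting ∂π_W/∂q_W = 0: 171 - 5q_W - 2(q_Y) = 0.
So q_Y = (212 - 2q_W)/10 and q_W = (171 - 2q_Y)/5.
Solving the pair: q_Y = 359/23, q_W = 643/23.
Total output Q = 359/23 + 643/23 = 1002/23.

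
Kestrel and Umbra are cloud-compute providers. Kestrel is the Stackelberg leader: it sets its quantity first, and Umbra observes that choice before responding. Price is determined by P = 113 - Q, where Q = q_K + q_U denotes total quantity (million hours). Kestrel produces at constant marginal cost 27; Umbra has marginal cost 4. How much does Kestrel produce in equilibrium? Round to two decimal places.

The follower Umbra best-responds to any q_K: π_U = (113 - Q)q_U - 4q_U.
Setting the follower's marginal profit to zero, 109 - q_K - 2q_U = 0, i.e. q_U = (109 - q_K)/2.
The leader anticipates this reaction. Substituting into P = 113 - Q gives P = 117/2 - (1/2)q_K, so π_K = (117/2 - (1/2)q_K)q_K - 27q_K.
The leader's first-order condition 63/2 - q_K = 0 yields q_K = 63/2.
Then q_U = (109 - 63/2)/2 = 155/4.

31.50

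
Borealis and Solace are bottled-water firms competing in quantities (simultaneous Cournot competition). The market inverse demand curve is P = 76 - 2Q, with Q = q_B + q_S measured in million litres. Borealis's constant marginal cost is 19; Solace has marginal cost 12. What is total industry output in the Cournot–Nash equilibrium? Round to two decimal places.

Borealis's profit: π_B = (76 - 2Q)q_B - (19q_B). Setting ∂π_B/∂q_B = 0: 57 - 4q_B - 2(q_S) = 0.
Solace's profit: π_S = (76 - 2Q)q_S - (12q_S). Setting ∂π_S/∂q_S = 0: 64 - 4q_S - 2(q_B) = 0.
So q_B = (57 - 2q_S)/4 and q_S = (64 - 2q_B)/4.
Substituting one into the other gives q_B = 25/3 and q_S = 71/6.
Total output Q = 25/3 + 71/6 = 121/6.

20.17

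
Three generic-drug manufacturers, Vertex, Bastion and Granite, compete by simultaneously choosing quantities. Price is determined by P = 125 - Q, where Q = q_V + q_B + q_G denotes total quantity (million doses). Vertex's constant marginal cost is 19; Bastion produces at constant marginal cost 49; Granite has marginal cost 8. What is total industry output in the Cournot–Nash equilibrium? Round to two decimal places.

74.75

Vertex's profit: π_V = (125 - Q)q_V - (19q_V). Setting ∂π_V/∂q_V = 0: 106 - 2q_V - (q_B + q_G) = 0.
Bastion's profit: π_B = (125 - Q)q_B - (49q_B). Setting ∂π_B/∂q_B = 0: 76 - 2q_B - (q_V + q_G) = 0.
Granite's first-order condition: 117 - 2q_G - (q_V + q_B) = 0.
Adding the 3 conditions: 299 − 2Q − 2Q = 0, i.e. Q = 299/4.
Back-substituting: q_V = (106 − 299/4) = 125/4, q_B = (76 − 299/4) = 5/4, q_G = (117 − 299/4) = 169/4.
Total output Q = 125/4 + 5/4 + 169/4 = 299/4.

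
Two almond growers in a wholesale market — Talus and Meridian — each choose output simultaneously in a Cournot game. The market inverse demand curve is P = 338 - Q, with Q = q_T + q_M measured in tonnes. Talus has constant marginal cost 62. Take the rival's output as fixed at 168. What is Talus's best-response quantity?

With the rival's output fixed at 168, Talus's profit is π_T = (338 - 168 - q_T)q_T - (62q_T) = (170 - q_T)q_T - (62q_T).
∂π_T/∂q_T = 108 - 2q_T = 0, so q_T = 54.

54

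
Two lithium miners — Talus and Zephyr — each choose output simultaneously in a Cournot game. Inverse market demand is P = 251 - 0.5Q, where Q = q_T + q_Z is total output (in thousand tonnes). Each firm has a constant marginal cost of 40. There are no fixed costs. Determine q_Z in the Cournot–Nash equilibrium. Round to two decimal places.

140.67

A representative firm's profit is π_i = q_i(251 - 0.5Q) - 40q_i.
First-order condition (treating rivals' output as given): 211 - q_i - (1/2)q_j = 0.
By symmetry each firm produces the same amount; substituting q_j = q_i yields q_i = 211/(3/2) = 422/3.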